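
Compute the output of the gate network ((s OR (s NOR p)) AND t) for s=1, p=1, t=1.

Substituting: ((1 OR (1 NOR 1)) AND 1)
= 1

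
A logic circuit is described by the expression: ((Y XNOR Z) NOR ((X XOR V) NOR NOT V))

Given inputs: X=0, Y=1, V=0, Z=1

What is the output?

Substituting: ((1 XNOR 1) NOR ((0 XOR 0) NOR NOT 0))
= 0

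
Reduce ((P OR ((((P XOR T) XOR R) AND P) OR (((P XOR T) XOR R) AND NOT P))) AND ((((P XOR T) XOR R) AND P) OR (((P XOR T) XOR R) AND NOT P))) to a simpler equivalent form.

By absorption (E AND (E OR v) = E) then distribution ((E AND v) OR (E AND NOT v) = E):
= ((P XOR T) XOR R)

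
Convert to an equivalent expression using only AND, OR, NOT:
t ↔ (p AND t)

(t AND (p AND t)) OR (NOT t AND NOT (p AND t))
(Biconditional = both true or both false)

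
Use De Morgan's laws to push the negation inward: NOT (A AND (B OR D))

NOT A OR NOT (B OR D)
De Morgan's: NOT(AND of terms) = OR of negations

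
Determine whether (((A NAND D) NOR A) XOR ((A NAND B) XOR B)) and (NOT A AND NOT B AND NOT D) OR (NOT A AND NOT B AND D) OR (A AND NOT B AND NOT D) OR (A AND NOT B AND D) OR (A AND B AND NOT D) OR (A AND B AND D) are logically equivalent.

Yes, they are equivalent — the two output columns agree on all 8 assignments:
A | B | D | Expression 1 | Expression 2
---------------------------------------
0 | 0 | 0 | 1 | 1
0 | 0 | 1 | 1 | 1
0 | 1 | 0 | 0 | 0
0 | 1 | 1 | 0 | 0
1 | 0 | 0 | 1 | 1
1 | 0 | 1 | 1 | 1
1 | 1 | 0 | 1 | 1
1 | 1 | 1 | 1 | 1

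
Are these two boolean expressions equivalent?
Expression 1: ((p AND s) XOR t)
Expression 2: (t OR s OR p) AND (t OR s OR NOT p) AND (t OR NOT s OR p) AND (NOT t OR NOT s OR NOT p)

Yes, they are equivalent — the two output columns agree on all 8 assignments:
t | s | p | Expression 1 | Expression 2
---------------------------------------
0 | 0 | 0 | 0 | 0
0 | 0 | 1 | 0 | 0
0 | 1 | 0 | 0 | 0
0 | 1 | 1 | 1 | 1
1 | 0 | 0 | 1 | 1
1 | 0 | 1 | 1 | 1
1 | 1 | 0 | 1 | 1
1 | 1 | 1 | 0 | 0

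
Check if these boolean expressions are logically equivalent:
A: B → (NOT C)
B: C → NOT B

Yes, Contrapositive is always equivalent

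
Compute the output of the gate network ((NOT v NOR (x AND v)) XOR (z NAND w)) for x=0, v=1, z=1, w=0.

Substituting: ((NOT 1 NOR (0 AND 1)) XOR (1 NAND 0))
= 0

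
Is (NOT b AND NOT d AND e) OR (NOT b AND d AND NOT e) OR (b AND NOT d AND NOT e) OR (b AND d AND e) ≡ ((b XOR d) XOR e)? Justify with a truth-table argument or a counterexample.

Yes, they are equivalent — the two output columns agree on all 8 assignments:
b | d | e | Expression 1 | Expression 2
---------------------------------------
0 | 0 | 0 | 0 | 0
0 | 0 | 1 | 1 | 1
0 | 1 | 0 | 1 | 1
0 | 1 | 1 | 0 | 0
1 | 0 | 0 | 1 | 1
1 | 0 | 1 | 0 | 0
1 | 1 | 0 | 0 | 0
1 | 1 | 1 | 1 | 1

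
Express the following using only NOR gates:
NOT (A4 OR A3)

(((A4 NOR A3) NOR (A4 NOR A3)) NOR ((A4 NOR A3) NOR (A4 NOR A3)))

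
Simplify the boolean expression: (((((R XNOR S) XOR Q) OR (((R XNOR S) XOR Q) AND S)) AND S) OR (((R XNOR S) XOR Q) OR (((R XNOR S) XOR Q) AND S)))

By absorption (E OR (E AND v) = E) then absorption (E OR (E AND v) = E):
= ((R XNOR S) XOR Q)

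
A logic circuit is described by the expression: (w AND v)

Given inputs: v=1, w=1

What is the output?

Substituting: (1 AND 1)
= 1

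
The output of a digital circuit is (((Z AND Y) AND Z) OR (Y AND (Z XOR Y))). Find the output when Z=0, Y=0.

Substituting: (((0 AND 0) AND 0) OR (0 AND (0 XOR 0)))
= 0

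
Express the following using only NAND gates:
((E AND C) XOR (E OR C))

((((E NAND C) NAND (E NAND C)) NAND (((E NAND C) NAND (E NAND C)) NAND ((E NAND E) NAND (C NAND C)))) NAND (((E NAND E) NAND (C NAND C)) NAND (((E NAND C) NAND (E NAND C)) NAND ((E NAND E) NAND (C NAND C)))))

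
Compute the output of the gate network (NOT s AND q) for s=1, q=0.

Substituting: (NOT 1 AND 0)
= 0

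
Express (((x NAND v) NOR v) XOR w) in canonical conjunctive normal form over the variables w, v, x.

(w OR v OR x) AND (w OR v OR NOT x) AND (w OR NOT v OR x) AND (w OR NOT v OR NOT x)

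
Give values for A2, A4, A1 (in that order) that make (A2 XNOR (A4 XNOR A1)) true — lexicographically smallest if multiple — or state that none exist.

A2=0, A4=0, A1=1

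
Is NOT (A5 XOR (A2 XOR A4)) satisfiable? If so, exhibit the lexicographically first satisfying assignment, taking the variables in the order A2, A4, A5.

A2=0, A4=0, A5=0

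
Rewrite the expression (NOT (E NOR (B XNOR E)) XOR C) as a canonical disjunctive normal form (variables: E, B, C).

(NOT E AND NOT B AND NOT C) OR (NOT E AND B AND C) OR (E AND NOT B AND NOT C) OR (E AND B AND NOT C)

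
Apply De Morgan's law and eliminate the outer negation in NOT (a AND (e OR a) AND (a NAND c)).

NOT a OR NOT (e OR a) OR NOT (a NAND c)
De Morgan's: NOT(AND of terms) = OR of negations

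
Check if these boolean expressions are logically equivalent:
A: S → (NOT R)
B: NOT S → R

No, Inverse is not equivalent to original (counterexample: S=0, R=0)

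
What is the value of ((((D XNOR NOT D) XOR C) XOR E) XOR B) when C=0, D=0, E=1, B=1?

Substituting: ((((0 XNOR NOT 0) XOR 0) XOR 1) XOR 1)
= 0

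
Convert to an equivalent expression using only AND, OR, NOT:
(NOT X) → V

X OR V
(Implication elimination: A → B = NOT A OR B)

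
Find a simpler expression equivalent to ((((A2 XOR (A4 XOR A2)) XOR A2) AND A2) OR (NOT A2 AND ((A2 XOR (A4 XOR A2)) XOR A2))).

By distribution ((E AND v) OR (E AND NOT v) = E) then XOR self-cancellation ((E XOR v) XOR v = E):
= (A4 XOR A2)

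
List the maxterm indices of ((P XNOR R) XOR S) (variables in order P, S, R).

ΠM(1, 2, 4, 7) = (P OR S OR NOT R) AND (P OR NOT S OR R) AND (NOT P OR S OR R) AND (NOT P OR NOT S OR NOT R)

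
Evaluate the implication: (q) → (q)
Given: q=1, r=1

Antecedent (q) = 1; consequent (q) = 1.
1 → 1 = 1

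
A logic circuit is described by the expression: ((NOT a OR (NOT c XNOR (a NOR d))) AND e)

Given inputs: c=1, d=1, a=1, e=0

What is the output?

Substituting: ((NOT 1 OR (NOT 1 XNOR (1 NOR 1))) AND 0)
= 0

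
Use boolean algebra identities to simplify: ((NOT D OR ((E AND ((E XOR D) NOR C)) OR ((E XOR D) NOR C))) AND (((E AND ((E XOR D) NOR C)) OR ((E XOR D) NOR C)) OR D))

By distribution ((E OR v) AND (E OR NOT v) = E) then absorption (E OR (E AND v) = E):
= ((E XOR D) NOR C)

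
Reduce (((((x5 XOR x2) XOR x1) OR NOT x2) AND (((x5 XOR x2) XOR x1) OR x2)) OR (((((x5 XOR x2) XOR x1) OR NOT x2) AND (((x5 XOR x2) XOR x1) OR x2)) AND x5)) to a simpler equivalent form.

By absorption (E OR (E AND v) = E) then distribution ((E OR v) AND (E OR NOT v) = E):
= ((x5 XOR x2) XOR x1)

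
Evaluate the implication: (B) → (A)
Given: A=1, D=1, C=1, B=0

Antecedent (B) = 0; consequent (A) = 1.
0 → 1 = 1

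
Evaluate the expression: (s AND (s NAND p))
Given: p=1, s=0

Substituting: (0 AND (0 NAND 1))
= 0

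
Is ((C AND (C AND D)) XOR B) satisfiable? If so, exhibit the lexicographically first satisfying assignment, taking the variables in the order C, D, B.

C=0, D=0, B=1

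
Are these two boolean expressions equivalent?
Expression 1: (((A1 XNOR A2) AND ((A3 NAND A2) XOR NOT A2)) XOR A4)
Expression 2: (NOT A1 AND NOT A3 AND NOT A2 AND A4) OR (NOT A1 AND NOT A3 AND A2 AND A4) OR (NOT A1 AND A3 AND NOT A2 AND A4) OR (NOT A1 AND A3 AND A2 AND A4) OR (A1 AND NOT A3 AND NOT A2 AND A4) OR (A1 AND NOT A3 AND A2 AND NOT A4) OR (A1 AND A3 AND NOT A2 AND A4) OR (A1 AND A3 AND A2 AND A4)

Yes, they are equivalent — the two output columns agree on all 16 assignments:
A1 | A3 | A2 | A4 | Expression 1 | Expression 2
-----------------------------------------------
0 | 0 | 0 | 0 | 0 | 0
0 | 0 | 0 | 1 | 1 | 1
0 | 0 | 1 | 0 | 0 | 0
0 | 0 | 1 | 1 | 1 | 1
0 | 1 | 0 | 0 | 0 | 0
0 | 1 | 0 | 1 | 1 | 1
0 | 1 | 1 | 0 | 0 | 0
0 | 1 | 1 | 1 | 1 | 1
1 | 0 | 0 | 0 | 0 | 0
1 | 0 | 0 | 1 | 1 | 1
1 | 0 | 1 | 0 | 1 | 1
1 | 0 | 1 | 1 | 0 | 0
1 | 1 | 0 | 0 | 0 | 0
1 | 1 | 0 | 1 | 1 | 1
1 | 1 | 1 | 0 | 0 | 0
1 | 1 | 1 | 1 | 1 | 1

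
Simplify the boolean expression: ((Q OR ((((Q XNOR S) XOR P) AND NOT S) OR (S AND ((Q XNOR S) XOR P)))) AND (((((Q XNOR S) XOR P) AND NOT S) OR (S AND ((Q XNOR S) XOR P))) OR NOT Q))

By distribution ((E OR v) AND (E OR NOT v) = E) then distribution ((E AND v) OR (E AND NOT v) = E):
= ((Q XNOR S) XOR P)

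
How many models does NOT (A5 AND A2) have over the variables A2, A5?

Satisfying assignments: (0,0), (0,1), (1,0)
Count: 3 out of 4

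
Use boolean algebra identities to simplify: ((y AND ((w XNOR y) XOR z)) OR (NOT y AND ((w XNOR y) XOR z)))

By distribution ((E AND v) OR (E AND NOT v) = E):
= ((w XNOR y) XOR z)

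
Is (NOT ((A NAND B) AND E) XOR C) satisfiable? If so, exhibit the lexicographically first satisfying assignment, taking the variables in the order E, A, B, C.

E=0, A=0, B=0, C=0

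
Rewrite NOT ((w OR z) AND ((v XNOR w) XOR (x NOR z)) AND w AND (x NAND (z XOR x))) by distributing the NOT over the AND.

NOT (w OR z) OR NOT ((v XNOR w) XOR (x NOR z)) OR NOT w OR NOT (x NAND (z XOR x))
De Morgan's: NOT(AND of terms) = OR of negations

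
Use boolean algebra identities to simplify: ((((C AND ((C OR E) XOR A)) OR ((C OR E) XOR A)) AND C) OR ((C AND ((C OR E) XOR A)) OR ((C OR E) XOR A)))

By absorption (E OR (E AND v) = E) then absorption (E OR (E AND v) = E):
= ((C OR E) XOR A)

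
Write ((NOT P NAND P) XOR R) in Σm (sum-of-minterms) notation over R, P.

Σm(0, 1) = (NOT R AND NOT P) OR (NOT R AND P)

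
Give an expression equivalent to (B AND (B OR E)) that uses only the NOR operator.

((B NOR B) NOR (((B NOR E) NOR (B NOR E)) NOR ((B NOR E) NOR (B NOR E))))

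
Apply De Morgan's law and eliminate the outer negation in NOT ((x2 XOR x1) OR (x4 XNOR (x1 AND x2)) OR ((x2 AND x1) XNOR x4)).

NOT (x2 XOR x1) AND NOT (x4 XNOR (x1 AND x2)) AND NOT ((x2 AND x1) XNOR x4)
De Morgan's: NOT(OR of terms) = AND of negations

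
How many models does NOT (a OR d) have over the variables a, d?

Satisfying assignments: (0,0)
Count: 1 out of 4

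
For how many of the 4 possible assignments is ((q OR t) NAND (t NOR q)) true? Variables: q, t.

Satisfying assignments: (0,0), (0,1), (1,0), (1,1)
Count: 4 out of 4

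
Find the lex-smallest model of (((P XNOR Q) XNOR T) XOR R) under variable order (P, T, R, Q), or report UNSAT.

P=0, T=0, R=0, Q=1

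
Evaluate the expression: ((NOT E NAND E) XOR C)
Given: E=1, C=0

Substituting: ((NOT 1 NAND 1) XOR 0)
= 1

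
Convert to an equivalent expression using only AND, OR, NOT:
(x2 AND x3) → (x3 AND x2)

NOT (x2 AND x3) OR (x3 AND x2)
(Implication elimination: A → B = NOT A OR B)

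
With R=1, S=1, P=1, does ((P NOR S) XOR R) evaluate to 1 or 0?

Substituting: ((1 NOR 1) XOR 1)
= 1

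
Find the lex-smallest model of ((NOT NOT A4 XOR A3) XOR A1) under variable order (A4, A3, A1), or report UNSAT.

A4=0, A3=0, A1=1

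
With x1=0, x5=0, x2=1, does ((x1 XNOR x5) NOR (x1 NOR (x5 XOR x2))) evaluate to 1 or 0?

Substituting: ((0 XNOR 0) NOR (0 NOR (0 XOR 1)))
= 0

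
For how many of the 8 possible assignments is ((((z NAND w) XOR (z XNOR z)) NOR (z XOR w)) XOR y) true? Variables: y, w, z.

Satisfying assignments: (0,0,0), (1,0,1), (1,1,0), (1,1,1)
Count: 4 out of 8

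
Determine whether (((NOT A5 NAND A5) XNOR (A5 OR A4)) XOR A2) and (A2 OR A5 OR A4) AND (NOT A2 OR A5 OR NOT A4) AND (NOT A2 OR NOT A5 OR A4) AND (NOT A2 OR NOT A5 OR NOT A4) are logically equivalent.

Yes, they are equivalent — the two output columns agree on all 8 assignments:
A2 | A5 | A4 | Expression 1 | Expression 2
------------------------------------------
0 | 0 | 0 | 0 | 0
0 | 0 | 1 | 1 | 1
0 | 1 | 0 | 1 | 1
0 | 1 | 1 | 1 | 1
1 | 0 | 0 | 1 | 1
1 | 0 | 1 | 0 | 0
1 | 1 | 0 | 0 | 0
1 | 1 | 1 | 0 | 0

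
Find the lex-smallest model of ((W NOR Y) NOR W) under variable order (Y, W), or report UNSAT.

Y=1, W=0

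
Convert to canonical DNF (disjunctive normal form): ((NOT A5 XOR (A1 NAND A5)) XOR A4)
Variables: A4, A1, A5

(NOT A4 AND NOT A1 AND A5) OR (A4 AND NOT A1 AND NOT A5) OR (A4 AND A1 AND NOT A5) OR (A4 AND A1 AND A5)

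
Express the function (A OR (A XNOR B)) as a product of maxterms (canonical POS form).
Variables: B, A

ΠM(2) = (NOT B OR A)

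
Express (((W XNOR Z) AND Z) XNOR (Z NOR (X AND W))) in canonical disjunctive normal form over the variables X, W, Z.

(NOT X AND NOT W AND Z) OR (X AND NOT W AND Z) OR (X AND W AND NOT Z)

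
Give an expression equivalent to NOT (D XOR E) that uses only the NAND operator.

(((D NAND (D NAND E)) NAND (E NAND (D NAND E))) NAND ((D NAND (D NAND E)) NAND (E NAND (D NAND E))))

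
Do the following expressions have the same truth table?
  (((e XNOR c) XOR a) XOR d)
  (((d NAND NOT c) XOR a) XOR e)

No. Counterexample: with a=0, c=1, d=0, e=0, Expression 1 = 0 but Expression 2 = 1.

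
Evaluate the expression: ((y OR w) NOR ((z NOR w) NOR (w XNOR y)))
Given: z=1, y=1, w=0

Substituting: ((1 OR 0) NOR ((1 NOR 0) NOR (0 XNOR 1)))
= 0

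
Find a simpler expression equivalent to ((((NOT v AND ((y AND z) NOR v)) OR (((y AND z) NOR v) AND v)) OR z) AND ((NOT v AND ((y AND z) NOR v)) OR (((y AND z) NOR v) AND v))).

By absorption (E AND (E OR v) = E) then distribution ((E AND v) OR (E AND NOT v) = E):
= ((y AND z) NOR v)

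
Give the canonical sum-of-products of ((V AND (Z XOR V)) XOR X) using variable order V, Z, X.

Σm(1, 3, 4, 7) = (NOT V AND NOT Z AND X) OR (NOT V AND Z AND X) OR (V AND NOT Z AND NOT X) OR (V AND Z AND X)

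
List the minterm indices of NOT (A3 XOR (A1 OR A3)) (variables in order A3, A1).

Σm(0, 2, 3) = (NOT A3 AND NOT A1) OR (A3 AND NOT A1) OR (A3 AND A1)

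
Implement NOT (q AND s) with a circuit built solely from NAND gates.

(((q NAND s) NAND (q NAND s)) NAND ((q NAND s) NAND (q NAND s)))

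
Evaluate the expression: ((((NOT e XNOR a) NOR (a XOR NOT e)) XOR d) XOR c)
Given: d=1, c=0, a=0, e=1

Substituting: ((((NOT 1 XNOR 0) NOR (0 XOR NOT 1)) XOR 1) XOR 0)
= 1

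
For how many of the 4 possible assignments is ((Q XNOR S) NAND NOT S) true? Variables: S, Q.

Satisfying assignments: (0,1), (1,0), (1,1)
Count: 3 out of 4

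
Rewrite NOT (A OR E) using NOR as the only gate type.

(((A NOR E) NOR (A NOR E)) NOR ((A NOR E) NOR (A NOR E)))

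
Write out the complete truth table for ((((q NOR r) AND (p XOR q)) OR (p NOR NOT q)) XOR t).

t | q | r | p | Output
----------------------
0 | 0 | 0 | 0 | 0
0 | 0 | 0 | 1 | 1
0 | 0 | 1 | 0 | 0
0 | 0 | 1 | 1 | 0
0 | 1 | 0 | 0 | 1
0 | 1 | 0 | 1 | 0
0 | 1 | 1 | 0 | 1
0 | 1 | 1 | 1 | 0
1 | 0 | 0 | 0 | 1
1 | 0 | 0 | 1 | 0
1 | 0 | 1 | 0 | 1
1 | 0 | 1 | 1 | 1
1 | 1 | 0 | 0 | 0
1 | 1 | 0 | 1 | 1
1 | 1 | 1 | 0 | 0
1 | 1 | 1 | 1 | 1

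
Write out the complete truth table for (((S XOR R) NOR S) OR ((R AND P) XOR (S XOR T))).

S | P | T | R | Output
----------------------
0 | 0 | 0 | 0 | 1
0 | 0 | 0 | 1 | 0
0 | 0 | 1 | 0 | 1
0 | 0 | 1 | 1 | 1
0 | 1 | 0 | 0 | 1
0 | 1 | 0 | 1 | 1
0 | 1 | 1 | 0 | 1
0 | 1 | 1 | 1 | 0
1 | 0 | 0 | 0 | 1
1 | 0 | 0 | 1 | 1
1 | 0 | 1 | 0 | 0
1 | 0 | 1 | 1 | 0
1 | 1 | 0 | 0 | 1
1 | 1 | 0 | 1 | 0
1 | 1 | 1 | 0 | 0
1 | 1 | 1 | 1 | 1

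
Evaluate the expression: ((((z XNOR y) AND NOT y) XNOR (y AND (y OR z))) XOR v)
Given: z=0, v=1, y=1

Substituting: ((((0 XNOR 1) AND NOT 1) XNOR (1 AND (1 OR 0))) XOR 1)
= 1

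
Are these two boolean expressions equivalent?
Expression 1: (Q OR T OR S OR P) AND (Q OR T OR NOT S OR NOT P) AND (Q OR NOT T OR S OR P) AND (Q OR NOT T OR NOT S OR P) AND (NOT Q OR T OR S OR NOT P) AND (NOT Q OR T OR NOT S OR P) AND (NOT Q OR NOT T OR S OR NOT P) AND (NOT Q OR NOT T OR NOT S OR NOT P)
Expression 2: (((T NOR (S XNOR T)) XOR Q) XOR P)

Yes, they are equivalent — the two output columns agree on all 16 assignments:
Q | T | S | P | Expression 1 | Expression 2
-------------------------------------------
0 | 0 | 0 | 0 | 0 | 0
0 | 0 | 0 | 1 | 1 | 1
0 | 0 | 1 | 0 | 1 | 1
0 | 0 | 1 | 1 | 0 | 0
0 | 1 | 0 | 0 | 0 | 0
0 | 1 | 0 | 1 | 1 | 1
0 | 1 | 1 | 0 | 0 | 0
0 | 1 | 1 | 1 | 1 | 1
1 | 0 | 0 | 0 | 1 | 1
1 | 0 | 0 | 1 | 0 | 0
1 | 0 | 1 | 0 | 0 | 0
1 | 0 | 1 | 1 | 1 | 1
1 | 1 | 0 | 0 | 1 | 1
1 | 1 | 0 | 1 | 0 | 0
1 | 1 | 1 | 0 | 1 | 1
1 | 1 | 1 | 1 | 0 | 0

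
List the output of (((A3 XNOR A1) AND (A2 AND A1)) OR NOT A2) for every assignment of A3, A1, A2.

A3 | A1 | A2 | Output
---------------------
0 | 0 | 0 | 1
0 | 0 | 1 | 0
0 | 1 | 0 | 1
0 | 1 | 1 | 0
1 | 0 | 0 | 1
1 | 0 | 1 | 0
1 | 1 | 0 | 1
1 | 1 | 1 | 1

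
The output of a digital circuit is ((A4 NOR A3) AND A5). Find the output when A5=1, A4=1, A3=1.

Substituting: ((1 NOR 1) AND 1)
= 0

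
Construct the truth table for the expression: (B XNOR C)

C | B | Output
--------------
0 | 0 | 1
0 | 1 | 0
1 | 0 | 0
1 | 1 | 1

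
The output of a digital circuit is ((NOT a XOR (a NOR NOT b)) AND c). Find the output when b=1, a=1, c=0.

Substituting: ((NOT 1 XOR (1 NOR NOT 1)) AND 0)
= 0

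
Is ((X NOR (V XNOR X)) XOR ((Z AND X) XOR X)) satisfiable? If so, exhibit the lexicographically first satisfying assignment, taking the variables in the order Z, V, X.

Z=0, V=0, X=1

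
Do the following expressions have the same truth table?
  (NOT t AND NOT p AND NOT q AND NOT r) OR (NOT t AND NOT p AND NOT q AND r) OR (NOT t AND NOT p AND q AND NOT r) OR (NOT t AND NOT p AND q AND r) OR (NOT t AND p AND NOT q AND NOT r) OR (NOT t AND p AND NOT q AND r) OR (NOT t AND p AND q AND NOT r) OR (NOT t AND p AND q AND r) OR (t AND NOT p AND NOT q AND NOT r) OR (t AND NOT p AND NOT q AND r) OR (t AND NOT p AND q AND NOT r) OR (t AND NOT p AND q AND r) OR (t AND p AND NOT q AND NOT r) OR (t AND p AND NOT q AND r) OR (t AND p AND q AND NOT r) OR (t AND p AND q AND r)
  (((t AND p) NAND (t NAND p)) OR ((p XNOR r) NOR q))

Yes, they are equivalent — the two output columns agree on all 16 assignments:
t | p | q | r | Expression 1 | Expression 2
-------------------------------------------
0 | 0 | 0 | 0 | 1 | 1
0 | 0 | 0 | 1 | 1 | 1
0 | 0 | 1 | 0 | 1 | 1
0 | 0 | 1 | 1 | 1 | 1
0 | 1 | 0 | 0 | 1 | 1
0 | 1 | 0 | 1 | 1 | 1
0 | 1 | 1 | 0 | 1 | 1
0 | 1 | 1 | 1 | 1 | 1
1 | 0 | 0 | 0 | 1 | 1
1 | 0 | 0 | 1 | 1 | 1
1 | 0 | 1 | 0 | 1 | 1
1 | 0 | 1 | 1 | 1 | 1
1 | 1 | 0 | 0 | 1 | 1
1 | 1 | 0 | 1 | 1 | 1
1 | 1 | 1 | 0 | 1 | 1
1 | 1 | 1 | 1 | 1 | 1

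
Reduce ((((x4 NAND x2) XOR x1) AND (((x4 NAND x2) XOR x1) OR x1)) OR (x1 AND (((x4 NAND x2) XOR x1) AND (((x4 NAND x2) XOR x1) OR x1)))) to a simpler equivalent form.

By absorption (E OR (E AND v) = E) then absorption (E AND (E OR v) = E):
= ((x4 NAND x2) XOR x1)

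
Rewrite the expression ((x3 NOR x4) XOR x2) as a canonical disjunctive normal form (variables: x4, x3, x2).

(NOT x4 AND NOT x3 AND NOT x2) OR (NOT x4 AND x3 AND x2) OR (x4 AND NOT x3 AND x2) OR (x4 AND x3 AND x2)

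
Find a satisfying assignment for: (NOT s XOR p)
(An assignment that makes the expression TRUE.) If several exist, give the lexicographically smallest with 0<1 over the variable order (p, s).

p=0, s=0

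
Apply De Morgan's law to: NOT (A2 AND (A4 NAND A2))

NOT A2 OR NOT (A4 NAND A2)
De Morgan's: NOT(AND of terms) = OR of negations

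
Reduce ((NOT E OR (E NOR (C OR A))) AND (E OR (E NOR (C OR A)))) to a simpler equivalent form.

By distribution ((E OR v) AND (E OR NOT v) = E):
= (E NOR (C OR A))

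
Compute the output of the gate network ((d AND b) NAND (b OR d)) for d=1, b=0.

Substituting: ((1 AND 0) NAND (0 OR 1))
= 1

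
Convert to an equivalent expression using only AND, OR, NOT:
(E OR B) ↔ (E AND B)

((E OR B) AND (E AND B)) OR (NOT (E OR B) AND NOT (E AND B))
(Biconditional = both true or both false)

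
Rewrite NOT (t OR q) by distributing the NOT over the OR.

NOT t AND NOT q
De Morgan's: NOT(OR of terms) = AND of negations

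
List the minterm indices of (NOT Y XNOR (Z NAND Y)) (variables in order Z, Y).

Σm(0, 2, 3) = (NOT Z AND NOT Y) OR (Z AND NOT Y) OR (Z AND Y)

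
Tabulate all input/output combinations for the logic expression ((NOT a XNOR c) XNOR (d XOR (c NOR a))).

c | a | d | Output
------------------
0 | 0 | 0 | 0
0 | 0 | 1 | 1
0 | 1 | 0 | 0
0 | 1 | 1 | 1
1 | 0 | 0 | 0
1 | 0 | 1 | 1
1 | 1 | 0 | 1
1 | 1 | 1 | 0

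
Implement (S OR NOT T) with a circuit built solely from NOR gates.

((S NOR (T NOR T)) NOR (S NOR (T NOR T)))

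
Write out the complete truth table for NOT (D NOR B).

D | B | Output
--------------
0 | 0 | 0
0 | 1 | 1
1 | 0 | 1
1 | 1 | 1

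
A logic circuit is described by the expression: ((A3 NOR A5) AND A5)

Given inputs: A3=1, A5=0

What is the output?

Substituting: ((1 NOR 0) AND 0)
= 0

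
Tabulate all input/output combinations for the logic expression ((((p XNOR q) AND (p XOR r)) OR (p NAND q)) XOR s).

r | q | p | s | Output
----------------------
0 | 0 | 0 | 0 | 1
0 | 0 | 0 | 1 | 0
0 | 0 | 1 | 0 | 1
0 | 0 | 1 | 1 | 0
0 | 1 | 0 | 0 | 1
0 | 1 | 0 | 1 | 0
0 | 1 | 1 | 0 | 1
0 | 1 | 1 | 1 | 0
1 | 0 | 0 | 0 | 1
1 | 0 | 0 | 1 | 0
1 | 0 | 1 | 0 | 1
1 | 0 | 1 | 1 | 0
1 | 1 | 0 | 0 | 1
1 | 1 | 0 | 1 | 0
1 | 1 | 1 | 0 | 0
1 | 1 | 1 | 1 | 1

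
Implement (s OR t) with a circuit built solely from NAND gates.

((s NAND s) NAND (t NAND t))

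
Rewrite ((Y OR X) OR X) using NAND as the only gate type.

((((Y NAND Y) NAND (X NAND X)) NAND ((Y NAND Y) NAND (X NAND X))) NAND (X NAND X))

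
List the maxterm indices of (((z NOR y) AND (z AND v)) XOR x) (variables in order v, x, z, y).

ΠM(0, 1, 2, 3, 8, 9, 10, 11) = (v OR x OR z OR y) AND (v OR x OR z OR NOT y) AND (v OR x OR NOT z OR y) AND (v OR x OR NOT z OR NOT y) AND (NOT v OR x OR z OR y) AND (NOT v OR x OR z OR NOT y) AND (NOT v OR x OR NOT z OR y) AND (NOT v OR x OR NOT z OR NOT y)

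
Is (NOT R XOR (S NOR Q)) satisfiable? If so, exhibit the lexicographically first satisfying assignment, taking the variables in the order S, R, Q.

S=0, R=0, Q=1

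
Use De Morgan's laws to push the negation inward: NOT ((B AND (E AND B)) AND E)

NOT (B AND (E AND B)) OR NOT E
De Morgan's: NOT(AND of terms) = OR of negations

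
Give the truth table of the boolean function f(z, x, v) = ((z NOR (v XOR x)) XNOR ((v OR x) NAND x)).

z | x | v | Output
------------------
0 | 0 | 0 | 1
0 | 0 | 1 | 0
0 | 1 | 0 | 1
0 | 1 | 1 | 0
1 | 0 | 0 | 0
1 | 0 | 1 | 0
1 | 1 | 0 | 1
1 | 1 | 1 | 1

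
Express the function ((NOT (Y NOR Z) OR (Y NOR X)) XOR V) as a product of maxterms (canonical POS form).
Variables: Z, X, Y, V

ΠM(1, 3, 4, 7, 9, 11, 13, 15) = (Z OR X OR Y OR NOT V) AND (Z OR X OR NOT Y OR NOT V) AND (Z OR NOT X OR Y OR V) AND (Z OR NOT X OR NOT Y OR NOT V) AND (NOT Z OR X OR Y OR NOT V) AND (NOT Z OR X OR NOT Y OR NOT V) AND (NOT Z OR NOT X OR Y OR NOT V) AND (NOT Z OR NOT X OR NOT Y OR NOT V)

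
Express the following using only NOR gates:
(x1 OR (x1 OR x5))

((x1 NOR ((x1 NOR x5) NOR (x1 NOR x5))) NOR (x1 NOR ((x1 NOR x5) NOR (x1 NOR x5))))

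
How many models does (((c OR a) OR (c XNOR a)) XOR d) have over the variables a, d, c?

Satisfying assignments: (0,0,0), (0,0,1), (1,0,0), (1,0,1)
Count: 4 out of 8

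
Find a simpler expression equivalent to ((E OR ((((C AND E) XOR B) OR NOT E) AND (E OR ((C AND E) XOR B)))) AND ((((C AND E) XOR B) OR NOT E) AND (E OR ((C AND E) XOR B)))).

By absorption (E AND (E OR v) = E) then distribution ((E OR v) AND (E OR NOT v) = E):
= ((C AND E) XOR B)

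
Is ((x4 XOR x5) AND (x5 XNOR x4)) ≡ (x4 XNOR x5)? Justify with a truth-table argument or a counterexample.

No. Counterexample: with x5=0, x4=0, Expression 1 = 0 but Expression 2 = 1.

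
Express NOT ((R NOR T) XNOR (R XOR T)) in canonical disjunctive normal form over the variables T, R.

(NOT T AND NOT R) OR (NOT T AND R) OR (T AND NOT R)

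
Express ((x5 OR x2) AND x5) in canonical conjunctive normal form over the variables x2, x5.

(x2 OR x5) AND (NOT x2 OR x5)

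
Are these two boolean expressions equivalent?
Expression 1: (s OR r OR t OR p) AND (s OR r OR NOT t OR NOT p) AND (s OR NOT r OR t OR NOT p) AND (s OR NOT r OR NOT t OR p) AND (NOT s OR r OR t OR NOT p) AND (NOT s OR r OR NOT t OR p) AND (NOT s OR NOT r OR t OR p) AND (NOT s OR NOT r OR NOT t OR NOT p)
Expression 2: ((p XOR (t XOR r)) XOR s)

Yes, they are equivalent — the two output columns agree on all 16 assignments:
s | r | t | p | Expression 1 | Expression 2
-------------------------------------------
0 | 0 | 0 | 0 | 0 | 0
0 | 0 | 0 | 1 | 1 | 1
0 | 0 | 1 | 0 | 1 | 1
0 | 0 | 1 | 1 | 0 | 0
0 | 1 | 0 | 0 | 1 | 1
0 | 1 | 0 | 1 | 0 | 0
0 | 1 | 1 | 0 | 0 | 0
0 | 1 | 1 | 1 | 1 | 1
1 | 0 | 0 | 0 | 1 | 1
1 | 0 | 0 | 1 | 0 | 0
1 | 0 | 1 | 0 | 0 | 0
1 | 0 | 1 | 1 | 1 | 1
1 | 1 | 0 | 0 | 0 | 0
1 | 1 | 0 | 1 | 1 | 1
1 | 1 | 1 | 0 | 1 | 1
1 | 1 | 1 | 1 | 0 | 0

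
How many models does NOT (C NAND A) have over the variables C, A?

Satisfying assignments: (1,1)
Count: 1 out of 4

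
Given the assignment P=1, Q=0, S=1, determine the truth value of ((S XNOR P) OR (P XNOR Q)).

Substituting: ((1 XNOR 1) OR (1 XNOR 0))
= 1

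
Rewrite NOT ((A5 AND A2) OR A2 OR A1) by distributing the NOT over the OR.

NOT (A5 AND A2) AND NOT A2 AND NOT A1
De Morgan's: NOT(OR of terms) = AND of negations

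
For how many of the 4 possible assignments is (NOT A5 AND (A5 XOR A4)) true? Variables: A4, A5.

Satisfying assignments: (1,0)
Count: 1 out of 4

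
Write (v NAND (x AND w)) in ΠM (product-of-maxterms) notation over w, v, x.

ΠM(7) = (NOT w OR NOT v OR NOT x)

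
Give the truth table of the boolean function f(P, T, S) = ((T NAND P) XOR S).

P | T | S | Output
------------------
0 | 0 | 0 | 1
0 | 0 | 1 | 0
0 | 1 | 0 | 1
0 | 1 | 1 | 0
1 | 0 | 0 | 1
1 | 0 | 1 | 0
1 | 1 | 0 | 0
1 | 1 | 1 | 1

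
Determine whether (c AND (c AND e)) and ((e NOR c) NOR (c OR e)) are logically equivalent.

No. Counterexample: with c=1, e=1, Expression 1 = 1 but Expression 2 = 0.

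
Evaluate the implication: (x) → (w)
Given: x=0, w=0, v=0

Antecedent (x) = 0; consequent (w) = 0.
0 → 0 = 1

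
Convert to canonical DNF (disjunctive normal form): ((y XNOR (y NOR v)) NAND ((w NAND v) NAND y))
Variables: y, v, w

(NOT y AND NOT v AND NOT w) OR (NOT y AND NOT v AND w) OR (y AND NOT v AND NOT w) OR (y AND NOT v AND w) OR (y AND v AND NOT w) OR (y AND v AND w)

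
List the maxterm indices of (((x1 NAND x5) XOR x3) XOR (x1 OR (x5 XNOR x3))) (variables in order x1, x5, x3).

ΠM(0, 1, 4, 7) = (x1 OR x5 OR x3) AND (x1 OR x5 OR NOT x3) AND (NOT x1 OR x5 OR x3) AND (NOT x1 OR NOT x5 OR NOT x3)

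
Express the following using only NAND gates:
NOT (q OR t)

(((q NAND q) NAND (t NAND t)) NAND ((q NAND q) NAND (t NAND t)))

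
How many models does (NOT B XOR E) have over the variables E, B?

Satisfying assignments: (0,0), (1,1)
Count: 2 out of 4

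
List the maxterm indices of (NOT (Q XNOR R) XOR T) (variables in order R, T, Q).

ΠM(0, 3, 5, 6) = (R OR T OR Q) AND (R OR NOT T OR NOT Q) AND (NOT R OR T OR NOT Q) AND (NOT R OR NOT T OR Q)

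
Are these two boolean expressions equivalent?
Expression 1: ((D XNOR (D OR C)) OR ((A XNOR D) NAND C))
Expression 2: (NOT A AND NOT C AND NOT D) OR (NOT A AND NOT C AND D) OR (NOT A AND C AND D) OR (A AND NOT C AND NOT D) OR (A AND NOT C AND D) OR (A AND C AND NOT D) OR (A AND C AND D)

Yes, they are equivalent — the two output columns agree on all 8 assignments:
A | C | D | Expression 1 | Expression 2
---------------------------------------
0 | 0 | 0 | 1 | 1
0 | 0 | 1 | 1 | 1
0 | 1 | 0 | 0 | 0
0 | 1 | 1 | 1 | 1
1 | 0 | 0 | 1 | 1
1 | 0 | 1 | 1 | 1
1 | 1 | 0 | 1 | 1
1 | 1 | 1 | 1 | 1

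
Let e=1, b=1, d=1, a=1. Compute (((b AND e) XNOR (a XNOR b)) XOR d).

Substituting: (((1 AND 1) XNOR (1 XNOR 1)) XOR 1)
= 0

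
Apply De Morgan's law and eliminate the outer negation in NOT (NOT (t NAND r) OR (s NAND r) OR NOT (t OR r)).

(t NAND r) AND NOT (s NAND r) AND (t OR r)
De Morgan's: NOT(OR of terms) = AND of negations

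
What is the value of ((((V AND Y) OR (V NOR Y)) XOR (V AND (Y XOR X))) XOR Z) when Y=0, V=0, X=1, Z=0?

Substituting: ((((0 AND 0) OR (0 NOR 0)) XOR (0 AND (0 XOR 1))) XOR 0)
= 1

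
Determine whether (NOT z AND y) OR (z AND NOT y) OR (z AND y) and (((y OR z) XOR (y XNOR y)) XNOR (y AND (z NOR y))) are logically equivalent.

Yes, they are equivalent — the two output columns agree on all 4 assignments:
z | y | Expression 1 | Expression 2
-----------------------------------
0 | 0 | 0 | 0
0 | 1 | 1 | 1
1 | 0 | 1 | 1
1 | 1 | 1 | 1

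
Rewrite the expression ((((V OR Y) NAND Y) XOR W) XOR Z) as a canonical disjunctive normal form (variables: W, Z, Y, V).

(NOT W AND NOT Z AND NOT Y AND NOT V) OR (NOT W AND NOT Z AND NOT Y AND V) OR (NOT W AND Z AND Y AND NOT V) OR (NOT W AND Z AND Y AND V) OR (W AND NOT Z AND Y AND NOT V) OR (W AND NOT Z AND Y AND V) OR (W AND Z AND NOT Y AND NOT V) OR (W AND Z AND NOT Y AND V)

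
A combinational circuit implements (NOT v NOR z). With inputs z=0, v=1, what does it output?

Substituting: (NOT 1 NOR 0)
= 1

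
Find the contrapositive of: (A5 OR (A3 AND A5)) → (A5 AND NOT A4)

Contrapositive: NOT (A5 AND NOT A4) → NOT (A5 OR (A3 AND A5))
Note: A statement and its contrapositive are logically equivalent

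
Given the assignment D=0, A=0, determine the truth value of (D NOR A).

Substituting: (0 NOR 0)
= 1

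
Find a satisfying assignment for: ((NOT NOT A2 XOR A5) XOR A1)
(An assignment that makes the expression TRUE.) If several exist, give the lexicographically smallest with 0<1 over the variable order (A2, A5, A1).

A2=0, A5=0, A1=1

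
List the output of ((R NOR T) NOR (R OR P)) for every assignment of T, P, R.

T | P | R | Output
------------------
0 | 0 | 0 | 0
0 | 0 | 1 | 0
0 | 1 | 0 | 0
0 | 1 | 1 | 0
1 | 0 | 0 | 1
1 | 0 | 1 | 0
1 | 1 | 0 | 0
1 | 1 | 1 | 0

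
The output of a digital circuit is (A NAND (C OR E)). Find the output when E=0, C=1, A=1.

Substituting: (1 NAND (1 OR 0))
= 0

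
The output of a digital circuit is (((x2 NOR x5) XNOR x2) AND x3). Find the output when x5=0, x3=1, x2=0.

Substituting: (((0 NOR 0) XNOR 0) AND 1)
= 0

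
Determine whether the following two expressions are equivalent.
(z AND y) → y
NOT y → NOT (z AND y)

Yes, Contrapositive is always equivalent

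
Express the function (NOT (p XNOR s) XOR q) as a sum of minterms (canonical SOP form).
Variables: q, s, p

Σm(1, 2, 4, 7) = (NOT q AND NOT s AND p) OR (NOT q AND s AND NOT p) OR (q AND NOT s AND NOT p) OR (q AND s AND p)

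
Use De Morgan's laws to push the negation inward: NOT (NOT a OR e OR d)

a AND NOT e AND NOT d
De Morgan's: NOT(OR of terms) = AND of negations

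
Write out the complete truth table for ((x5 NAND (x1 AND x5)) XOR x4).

x4 | x1 | x5 | Output
---------------------
0 | 0 | 0 | 1
0 | 0 | 1 | 1
0 | 1 | 0 | 1
0 | 1 | 1 | 0
1 | 0 | 0 | 0
1 | 0 | 1 | 0
1 | 1 | 0 | 0
1 | 1 | 1 | 1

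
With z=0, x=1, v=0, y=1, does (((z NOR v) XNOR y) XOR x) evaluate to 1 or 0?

Substituting: (((0 NOR 0) XNOR 1) XOR 1)
= 0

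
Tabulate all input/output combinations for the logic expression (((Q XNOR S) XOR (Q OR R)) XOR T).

T | Q | S | R | Output
----------------------
0 | 0 | 0 | 0 | 1
0 | 0 | 0 | 1 | 0
0 | 0 | 1 | 0 | 0
0 | 0 | 1 | 1 | 1
0 | 1 | 0 | 0 | 1
0 | 1 | 0 | 1 | 1
0 | 1 | 1 | 0 | 0
0 | 1 | 1 | 1 | 0
1 | 0 | 0 | 0 | 0
1 | 0 | 0 | 1 | 1
1 | 0 | 1 | 0 | 1
1 | 0 | 1 | 1 | 0
1 | 1 | 0 | 0 | 0
1 | 1 | 0 | 1 | 0
1 | 1 | 1 | 0 | 1
1 | 1 | 1 | 1 | 1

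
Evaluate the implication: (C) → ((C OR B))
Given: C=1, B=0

Antecedent (C) = 1; consequent ((C OR B)) = 1.
1 → 1 = 1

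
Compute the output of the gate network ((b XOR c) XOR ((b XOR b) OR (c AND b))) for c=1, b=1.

Substituting: ((1 XOR 1) XOR ((1 XOR 1) OR (1 AND 1)))
= 1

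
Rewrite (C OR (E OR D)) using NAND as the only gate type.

((C NAND C) NAND (((E NAND E) NAND (D NAND D)) NAND ((E NAND E) NAND (D NAND D))))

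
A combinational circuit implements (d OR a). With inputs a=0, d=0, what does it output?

Substituting: (0 OR 0)
= 0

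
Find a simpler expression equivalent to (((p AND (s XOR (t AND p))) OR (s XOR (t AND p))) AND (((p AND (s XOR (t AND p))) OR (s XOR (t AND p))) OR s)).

By absorption (E AND (E OR v) = E) then absorption (E OR (E AND v) = E):
= (s XOR (t AND p))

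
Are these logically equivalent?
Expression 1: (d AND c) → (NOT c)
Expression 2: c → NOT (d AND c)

Yes, Contrapositive is always equivalent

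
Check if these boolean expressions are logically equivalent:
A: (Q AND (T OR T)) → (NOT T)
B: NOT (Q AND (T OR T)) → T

No, Inverse is not equivalent to original (counterexample: S=0, Q=0, T=0)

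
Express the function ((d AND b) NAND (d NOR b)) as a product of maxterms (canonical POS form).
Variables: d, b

ΠM() = TRUE (no maxterms)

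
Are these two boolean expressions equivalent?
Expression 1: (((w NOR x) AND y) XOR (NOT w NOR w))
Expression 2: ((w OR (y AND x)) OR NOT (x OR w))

No. Counterexample: with w=0, y=0, x=0, Expression 1 = 0 but Expression 2 = 1.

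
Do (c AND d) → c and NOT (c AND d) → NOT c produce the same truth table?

No, Inverse is not equivalent to original (counterexample: c=1, d=0)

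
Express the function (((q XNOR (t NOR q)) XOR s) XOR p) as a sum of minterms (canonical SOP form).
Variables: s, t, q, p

Σm(1, 3, 4, 7, 8, 10, 13, 14) = (NOT s AND NOT t AND NOT q AND p) OR (NOT s AND NOT t AND q AND p) OR (NOT s AND t AND NOT q AND NOT p) OR (NOT s AND t AND q AND p) OR (s AND NOT t AND NOT q AND NOT p) OR (s AND NOT t AND q AND NOT p) OR (s AND t AND NOT q AND p) OR (s AND t AND q AND NOT p)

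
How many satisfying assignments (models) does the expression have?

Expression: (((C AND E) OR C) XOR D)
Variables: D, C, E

Satisfying assignments: (0,1,0), (0,1,1), (1,0,0), (1,0,1)
Count: 4 out of 8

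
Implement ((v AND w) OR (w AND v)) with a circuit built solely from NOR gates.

((((v NOR v) NOR (w NOR w)) NOR ((w NOR w) NOR (v NOR v))) NOR (((v NOR v) NOR (w NOR w)) NOR ((w NOR w) NOR (v NOR v))))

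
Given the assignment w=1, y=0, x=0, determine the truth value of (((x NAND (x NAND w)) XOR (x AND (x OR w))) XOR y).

Substituting: (((0 NAND (0 NAND 1)) XOR (0 AND (0 OR 1))) XOR 0)
= 1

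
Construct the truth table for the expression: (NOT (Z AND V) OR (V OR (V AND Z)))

V | Z | Output
--------------
0 | 0 | 1
0 | 1 | 1
1 | 0 | 1
1 | 1 | 1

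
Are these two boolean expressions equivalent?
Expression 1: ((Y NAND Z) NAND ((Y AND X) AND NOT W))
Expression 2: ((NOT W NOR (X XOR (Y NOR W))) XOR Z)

No. Counterexample: with Y=0, Z=0, W=0, X=0, Expression 1 = 1 but Expression 2 = 0.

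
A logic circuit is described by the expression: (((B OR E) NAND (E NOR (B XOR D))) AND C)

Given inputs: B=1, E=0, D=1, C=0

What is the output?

Substituting: (((1 OR 0) NAND (0 NOR (1 XOR 1))) AND 0)
= 0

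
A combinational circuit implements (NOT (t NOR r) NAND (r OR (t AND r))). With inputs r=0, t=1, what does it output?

Substituting: (NOT (1 NOR 0) NAND (0 OR (1 AND 0)))
= 1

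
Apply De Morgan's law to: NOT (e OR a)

NOT e AND NOT a
De Morgan's: NOT(OR of terms) = AND of negations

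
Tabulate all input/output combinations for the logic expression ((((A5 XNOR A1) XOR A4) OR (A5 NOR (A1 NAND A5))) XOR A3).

A4 | A3 | A1 | A5 | Output
--------------------------
0 | 0 | 0 | 0 | 1
0 | 0 | 0 | 1 | 0
0 | 0 | 1 | 0 | 0
0 | 0 | 1 | 1 | 1
0 | 1 | 0 | 0 | 0
0 | 1 | 0 | 1 | 1
0 | 1 | 1 | 0 | 1
0 | 1 | 1 | 1 | 0
1 | 0 | 0 | 0 | 0
1 | 0 | 0 | 1 | 1
1 | 0 | 1 | 0 | 1
1 | 0 | 1 | 1 | 0
1 | 1 | 0 | 0 | 1
1 | 1 | 0 | 1 | 0
1 | 1 | 1 | 0 | 0
1 | 1 | 1 | 1 | 1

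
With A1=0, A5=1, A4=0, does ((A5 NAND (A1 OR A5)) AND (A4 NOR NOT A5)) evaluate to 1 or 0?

Substituting: ((1 NAND (0 OR 1)) AND (0 NOR NOT 1))
= 0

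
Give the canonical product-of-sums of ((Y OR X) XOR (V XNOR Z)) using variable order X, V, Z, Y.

ΠM(1, 2, 4, 7, 8, 9, 14, 15) = (X OR V OR Z OR NOT Y) AND (X OR V OR NOT Z OR Y) AND (X OR NOT V OR Z OR Y) AND (X OR NOT V OR NOT Z OR NOT Y) AND (NOT X OR V OR Z OR Y) AND (NOT X OR V OR Z OR NOT Y) AND (NOT X OR NOT V OR NOT Z OR Y) AND (NOT X OR NOT V OR NOT Z OR NOT Y)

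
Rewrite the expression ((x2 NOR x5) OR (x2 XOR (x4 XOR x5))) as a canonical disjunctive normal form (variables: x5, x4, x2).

(NOT x5 AND NOT x4 AND NOT x2) OR (NOT x5 AND NOT x4 AND x2) OR (NOT x5 AND x4 AND NOT x2) OR (x5 AND NOT x4 AND NOT x2) OR (x5 AND x4 AND x2)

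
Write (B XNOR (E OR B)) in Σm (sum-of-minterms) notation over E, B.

Σm(0, 1, 3) = (NOT E AND NOT B) OR (NOT E AND B) OR (E AND B)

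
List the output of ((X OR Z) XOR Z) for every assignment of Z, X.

Z | X | Output
--------------
0 | 0 | 0
0 | 1 | 1
1 | 0 | 0
1 | 1 | 0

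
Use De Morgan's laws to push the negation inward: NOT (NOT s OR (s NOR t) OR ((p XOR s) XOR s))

s AND NOT (s NOR t) AND NOT ((p XOR s) XOR s)
De Morgan's: NOT(OR of terms) = AND of negations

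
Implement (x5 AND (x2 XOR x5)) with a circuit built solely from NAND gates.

((x5 NAND ((x2 NAND (x2 NAND x5)) NAND (x5 NAND (x2 NAND x5)))) NAND (x5 NAND ((x2 NAND (x2 NAND x5)) NAND (x5 NAND (x2 NAND x5)))))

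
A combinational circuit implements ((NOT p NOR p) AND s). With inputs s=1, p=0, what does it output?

Substituting: ((NOT 0 NOR 0) AND 1)
= 0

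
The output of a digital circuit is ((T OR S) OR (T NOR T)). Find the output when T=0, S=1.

Substituting: ((0 OR 1) OR (0 NOR 0))
= 1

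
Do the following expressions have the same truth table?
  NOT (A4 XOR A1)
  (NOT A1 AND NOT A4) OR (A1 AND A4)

Yes, they are equivalent — the two output columns agree on all 4 assignments:
A1 | A4 | Expression 1 | Expression 2
-------------------------------------
0 | 0 | 1 | 1
0 | 1 | 0 | 0
1 | 0 | 0 | 0
1 | 1 | 1 | 1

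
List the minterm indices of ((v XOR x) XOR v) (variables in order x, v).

Σm(2, 3) = (x AND NOT v) OR (x AND v)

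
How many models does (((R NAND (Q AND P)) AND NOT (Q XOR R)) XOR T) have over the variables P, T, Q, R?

Satisfying assignments: (0,0,0,0), (0,0,1,1), (0,1,0,1), (0,1,1,0), (1,0,0,0), (1,1,0,1), (1,1,1,0), (1,1,1,1)
Count: 8 out of 16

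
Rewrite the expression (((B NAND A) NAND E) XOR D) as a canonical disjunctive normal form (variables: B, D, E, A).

(NOT B AND NOT D AND NOT E AND NOT A) OR (NOT B AND NOT D AND NOT E AND A) OR (NOT B AND D AND E AND NOT A) OR (NOT B AND D AND E AND A) OR (B AND NOT D AND NOT E AND NOT A) OR (B AND NOT D AND NOT E AND A) OR (B AND NOT D AND E AND A) OR (B AND D AND E AND NOT A)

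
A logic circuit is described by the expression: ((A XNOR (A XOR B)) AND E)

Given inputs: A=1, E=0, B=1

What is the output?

Substituting: ((1 XNOR (1 XOR 1)) AND 0)
= 0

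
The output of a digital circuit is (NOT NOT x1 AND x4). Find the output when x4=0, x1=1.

Substituting: (NOT NOT 1 AND 0)
= 0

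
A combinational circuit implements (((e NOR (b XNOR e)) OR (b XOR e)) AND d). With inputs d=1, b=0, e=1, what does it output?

Substituting: (((1 NOR (0 XNOR 1)) OR (0 XOR 1)) AND 1)
= 1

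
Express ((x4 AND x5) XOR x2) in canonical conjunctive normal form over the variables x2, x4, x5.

(x2 OR x4 OR x5) AND (x2 OR x4 OR NOT x5) AND (x2 OR NOT x4 OR x5) AND (NOT x2 OR NOT x4 OR NOT x5)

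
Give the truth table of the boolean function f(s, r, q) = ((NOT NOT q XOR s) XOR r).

s | r | q | Output
------------------
0 | 0 | 0 | 0
0 | 0 | 1 | 1
0 | 1 | 0 | 1
0 | 1 | 1 | 0
1 | 0 | 0 | 1
1 | 0 | 1 | 0
1 | 1 | 0 | 0
1 | 1 | 1 | 1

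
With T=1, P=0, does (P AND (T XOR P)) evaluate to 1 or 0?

Substituting: (0 AND (1 XOR 0))
= 0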